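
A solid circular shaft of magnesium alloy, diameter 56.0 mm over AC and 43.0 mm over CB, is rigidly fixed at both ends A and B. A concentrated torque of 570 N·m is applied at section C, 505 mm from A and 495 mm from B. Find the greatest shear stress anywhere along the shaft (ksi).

Compatibility: T_A·a/J_AC = T_B·b/J_CB with T_A + T_B = T₀.
J_AC = 9.65×10^-7 m⁴, J_CB = 3.36×10^-7 m⁴, so T_A = T₀·(J_AC/a)/((J_AC/a)+(J_CB/b)) = 420.8 N·m, T_B = 149.2 N·m.
τ in each portion: τ_AC = 1.22×10^7 Pa, τ_CB = 9.56×10^6 Pa; maximum is in AC.
τ_max = T_AC·r/J = 420.8·0.0280/9.65×10^-7 = 1.220×10^7 Pa.

1.77 ksi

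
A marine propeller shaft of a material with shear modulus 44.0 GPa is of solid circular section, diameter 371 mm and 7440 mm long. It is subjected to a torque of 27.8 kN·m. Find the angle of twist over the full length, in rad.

0.00253 rad

J = πd⁴/32 = π(0.371)⁴/32 = 1.860×10^-3 m⁴.
θ = T·L/(G·J) = 27800 × 7.44 / (44.0×10⁹ × 1.860×10^-3) = 2.527×10^-3 rad.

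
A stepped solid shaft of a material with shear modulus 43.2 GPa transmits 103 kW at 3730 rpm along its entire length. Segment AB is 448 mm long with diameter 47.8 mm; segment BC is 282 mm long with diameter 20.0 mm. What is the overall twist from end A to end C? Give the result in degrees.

ω = 2π·3730/60 = 390.6 rad/s, so T = P/ω = 103×10³ / 390.6 = 263.7 N·m.
J_AB = π(0.0478)⁴/32 = 5.13×10^-7 m⁴; J_BC = π(0.0200)⁴/32 = 1.57×10^-8 m⁴.
θ = (T/G)·Σ L_i/J_i = (263.7/43.2×10⁹)·(0.448/5.13×10^-7 + 0.282/1.57×10^-8) = 0.1149 rad.

6.58°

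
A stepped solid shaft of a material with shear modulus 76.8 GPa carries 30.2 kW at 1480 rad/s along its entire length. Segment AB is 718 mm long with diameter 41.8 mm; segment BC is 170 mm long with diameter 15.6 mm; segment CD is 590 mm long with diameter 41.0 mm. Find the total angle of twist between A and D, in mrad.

8.97 mrad

ω = 1480 rad/s, so T = P/ω = 30.2×10³ / 1480 = 20.41 N·m.
J_AB = π(0.0418)⁴/32 = 3.00×10^-7 m⁴; J_BC = π(0.0156)⁴/32 = 5.81×10^-9 m⁴; J_CD = π(0.0410)⁴/32 = 2.77×10^-7 m⁴.
θ = (T/G)·Σ L_i/J_i = (20.41/76.8×10⁹)·(0.718/3.00×10^-7 + 0.170/5.81×10^-9 + 0.590/2.77×10^-7) = 8.970×10^-3 rad.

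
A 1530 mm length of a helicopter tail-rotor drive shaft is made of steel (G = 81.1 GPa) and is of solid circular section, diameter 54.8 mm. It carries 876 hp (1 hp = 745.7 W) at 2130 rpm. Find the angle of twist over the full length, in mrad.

62.4 mrad

ω = 2π·2130/60 = 223.1 rad/s, so T = P/ω = 876×745.7 / 223.1 = 2929 N·m.
J = πd⁴/32 = π(0.0548)⁴/32 = 8.854×10^-7 m⁴.
θ = T·L/(G·J) = 2929 × 1.53 / (81.1×10⁹ × 8.854×10^-7) = 0.06240 rad.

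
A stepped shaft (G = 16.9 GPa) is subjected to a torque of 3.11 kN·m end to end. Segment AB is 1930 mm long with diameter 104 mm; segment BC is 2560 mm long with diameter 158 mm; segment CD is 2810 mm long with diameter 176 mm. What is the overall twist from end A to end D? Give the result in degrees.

J_AB = π(0.104)⁴/32 = 1.15×10^-5 m⁴; J_BC = π(0.158)⁴/32 = 6.12×10^-5 m⁴; J_CD = π(0.176)⁴/32 = 9.42×10^-5 m⁴.
θ = (T/G)·Σ L_i/J_i = (3110/16.9×10⁹)·(1.93/1.15×10^-5 + 2.56/6.12×10^-5 + 2.81/9.42×10^-5) = 0.04411 rad.

2.53°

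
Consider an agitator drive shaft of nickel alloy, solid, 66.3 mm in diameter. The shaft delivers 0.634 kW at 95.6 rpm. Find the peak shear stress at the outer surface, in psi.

161 psi

ω = 2π·95.6/60 = 10.01 rad/s, so T = P/ω = 0.634×10³ / 10.01 = 63.33 N·m.
J = πd⁴/32 = π(0.0663)⁴/32 = 1.897×10^-6 m⁴.
τ_max = T·r/J = 63.33 × 0.0331 / 1.897×10^-6 = 1.107×10^6 Pa.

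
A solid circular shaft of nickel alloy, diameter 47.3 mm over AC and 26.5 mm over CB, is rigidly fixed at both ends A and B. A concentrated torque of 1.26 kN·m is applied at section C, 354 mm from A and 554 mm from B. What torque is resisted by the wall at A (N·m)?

1190 N·m

Compatibility: T_A·a/J_AC = T_B·b/J_CB with T_A + T_B = T₀.
J_AC = 4.91×10^-7 m⁴, J_CB = 4.84×10^-8 m⁴, so T_A = T₀·(J_AC/a)/((J_AC/a)+(J_CB/b)) = 1185 N·m, T_B = 74.63 N·m.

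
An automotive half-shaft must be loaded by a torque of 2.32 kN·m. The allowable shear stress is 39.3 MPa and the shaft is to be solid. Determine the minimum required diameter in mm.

67.0 mm

For a solid shaft τ_max = 16T/(πd³), so d = (16T/(π τ_allow))^(1/3) = (16·2320/(π·3.93×10^7))^(1/3) = 0.06699 m.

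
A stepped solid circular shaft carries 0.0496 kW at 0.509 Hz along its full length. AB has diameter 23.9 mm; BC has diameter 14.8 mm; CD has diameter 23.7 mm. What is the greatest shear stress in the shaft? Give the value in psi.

ω = 2π·0.509 = 3.198 rad/s, so T = P/ω = 0.0496×10³ / 3.198 = 15.51 N·m.
Under the same torque, τ_max = 16T/(πd³) is largest where d is smallest — segment BC (d = 14.8 mm).
τ_max = 16·15.51/(π·(0.0148)³) = 2.437×10^7 Pa.

3530 psi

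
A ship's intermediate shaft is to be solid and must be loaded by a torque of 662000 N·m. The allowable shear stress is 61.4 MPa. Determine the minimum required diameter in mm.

380 mm

For a solid shaft τ_max = 16T/(πd³), so d = (16T/(π τ_allow))^(1/3) = (16·662000/(π·6.14×10^7))^(1/3) = 0.3801 m.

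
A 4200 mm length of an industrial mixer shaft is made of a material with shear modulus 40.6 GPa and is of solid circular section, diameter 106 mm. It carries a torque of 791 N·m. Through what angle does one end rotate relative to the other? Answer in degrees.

0.378°

J = πd⁴/32 = π(0.106)⁴/32 = 1.239×10^-5 m⁴.
θ = T·L/(G·J) = 791.0 × 4.20 / (40.6×10⁹ × 1.239×10^-5) = 6.602×10^-3 rad.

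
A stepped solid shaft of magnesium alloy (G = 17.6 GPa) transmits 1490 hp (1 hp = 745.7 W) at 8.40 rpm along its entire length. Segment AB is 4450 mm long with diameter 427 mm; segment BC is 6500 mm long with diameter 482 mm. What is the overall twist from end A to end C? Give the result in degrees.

10.7°

ω = 2π·8.40/60 = 0.8796 rad/s, so T = P/ω = 1490×745.7 / 0.8796 = 1.263e6 N·m.
J_AB = π(0.427)⁴/32 = 3.26×10^-3 m⁴; J_BC = π(0.482)⁴/32 = 5.30×10^-3 m⁴.
θ = (T/G)·Σ L_i/J_i = (1.263e6/17.6×10⁹)·(4.45/3.26×10^-3 + 6.50/5.30×10^-3) = 0.1859 rad.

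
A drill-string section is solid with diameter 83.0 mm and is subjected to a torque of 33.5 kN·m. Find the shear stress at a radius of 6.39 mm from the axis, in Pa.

4.59e7 Pa

J = πd⁴/32 = π(0.0830)⁴/32 = 4.659×10^-6 m⁴.
Shear stress varies linearly with radius: τ = T·r/J = 33500 × 0.00639 / 4.659×10^-6 = 4.594×10^7 Pa.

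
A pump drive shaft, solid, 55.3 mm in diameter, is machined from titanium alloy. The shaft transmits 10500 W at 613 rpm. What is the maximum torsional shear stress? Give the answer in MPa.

4.93 MPa

ω = 2π·613/60 = 64.19 rad/s, so T = P/ω = 10500 / 64.19 = 163.6 N·m.
J = πd⁴/32 = π(0.0553)⁴/32 = 9.181×10^-7 m⁴.
τ_max = T·r/J = 163.6 × 0.0276 / 9.181×10^-7 = 4.926×10^6 Pa.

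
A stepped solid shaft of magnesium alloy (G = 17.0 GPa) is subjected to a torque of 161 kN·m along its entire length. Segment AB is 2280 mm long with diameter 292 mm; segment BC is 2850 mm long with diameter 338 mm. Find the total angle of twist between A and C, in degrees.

2.94°

J_AB = π(0.292)⁴/32 = 7.14×10^-4 m⁴; J_BC = π(0.338)⁴/32 = 1.28×10^-3 m⁴.
θ = (T/G)·Σ L_i/J_i = (161000/17.0×10⁹)·(2.28/7.14×10^-4 + 2.85/1.28×10^-3) = 0.05132 rad.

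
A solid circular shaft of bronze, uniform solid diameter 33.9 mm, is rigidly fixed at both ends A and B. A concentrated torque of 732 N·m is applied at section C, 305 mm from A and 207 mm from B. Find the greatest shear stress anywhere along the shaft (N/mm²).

With uniform GJ and both ends fixed, compatibility θ_AC = θ_CB gives T_A·a = T_B·b, together with T_A + T_B = T₀.
T_A = T₀·b/(a+b) = 732.0·207/512.0 = 295.9 N·m; T_B = 436.1 N·m.
τ in each portion: τ_AC = 3.87×10^7 Pa, τ_CB = 5.70×10^7 Pa; maximum is in CB.
τ_max = T_CB·r/J = 436.1·0.0169/1.30×10^-7 = 5.700×10^7 Pa.

57.0 N/mm²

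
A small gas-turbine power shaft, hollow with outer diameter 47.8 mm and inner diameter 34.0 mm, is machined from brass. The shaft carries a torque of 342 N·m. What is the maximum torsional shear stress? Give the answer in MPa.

J = π(d_o⁴ − d_i⁴)/32 = π(0.0478⁴ − 0.0340⁴)/32 = 3.813×10^-7 m⁴.
τ_max = T·r/J = 342.0 × 0.0239 / 3.813×10^-7 = 2.144×10^7 Pa.

21.4 MPa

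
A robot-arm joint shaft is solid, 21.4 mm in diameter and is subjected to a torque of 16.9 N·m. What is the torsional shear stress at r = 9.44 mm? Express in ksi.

1.12 ksi

J = πd⁴/32 = π(0.0214)⁴/32 = 2.059×10^-8 m⁴.
Shear stress varies linearly with radius: τ = T·r/J = 16.90 × 0.00944 / 2.059×10^-8 = 7.748×10^6 Pa.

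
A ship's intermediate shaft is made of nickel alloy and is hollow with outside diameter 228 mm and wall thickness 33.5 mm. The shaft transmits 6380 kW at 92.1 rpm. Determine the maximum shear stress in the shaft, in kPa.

ω = 2π·92.1/60 = 9.645 rad/s, so T = P/ω = 6380×10³ / 9.645 = 661500 N·m.
J = π(d_o⁴ − d_i⁴)/32 = π(0.228⁴ − 0.161⁴)/32 = 1.993×10^-4 m⁴.
τ_max = T·r/J = 661500 × 0.114 / 1.993×10^-4 = 3.783×10^8 Pa.

378000 kPa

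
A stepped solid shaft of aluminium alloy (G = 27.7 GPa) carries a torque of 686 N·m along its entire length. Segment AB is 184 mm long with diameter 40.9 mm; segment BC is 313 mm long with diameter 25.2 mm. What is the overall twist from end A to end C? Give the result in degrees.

J_AB = π(0.0409)⁴/32 = 2.75×10^-7 m⁴; J_BC = π(0.0252)⁴/32 = 3.96×10^-8 m⁴.
θ = (T/G)·Σ L_i/J_i = (686.0/27.7×10⁹)·(0.184/2.75×10^-7 + 0.313/3.96×10^-8) = 0.2124 rad.

12.2°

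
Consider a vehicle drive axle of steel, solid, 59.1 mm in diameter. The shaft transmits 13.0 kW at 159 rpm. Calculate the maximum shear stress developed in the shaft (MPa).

19.3 MPa

ω = 2π·159/60 = 16.65 rad/s, so T = P/ω = 13.0×10³ / 16.65 = 780.8 N·m.
J = πd⁴/32 = π(0.0591)⁴/32 = 1.198×10^-6 m⁴.
τ_max = T·r/J = 780.8 × 0.0295 / 1.198×10^-6 = 1.926×10^7 Pa.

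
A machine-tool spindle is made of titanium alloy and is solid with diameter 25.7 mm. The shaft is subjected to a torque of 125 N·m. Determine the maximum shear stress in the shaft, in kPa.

37500 kPa

J = πd⁴/32 = π(0.0257)⁴/32 = 4.283×10^-8 m⁴.
τ_max = T·r/J = 125.0 × 0.0129 / 4.283×10^-8 = 3.750×10^7 Pa.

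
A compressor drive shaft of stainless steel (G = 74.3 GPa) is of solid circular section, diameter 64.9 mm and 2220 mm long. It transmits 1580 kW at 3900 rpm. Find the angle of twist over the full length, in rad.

0.0664 rad

ω = 2π·3900/60 = 408.4 rad/s, so T = P/ω = 1580×10³ / 408.4 = 3869 N·m.
J = πd⁴/32 = π(0.0649)⁴/32 = 1.742×10^-6 m⁴.
θ = T·L/(G·J) = 3869 × 2.22 / (74.3×10⁹ × 1.742×10^-6) = 0.06637 rad.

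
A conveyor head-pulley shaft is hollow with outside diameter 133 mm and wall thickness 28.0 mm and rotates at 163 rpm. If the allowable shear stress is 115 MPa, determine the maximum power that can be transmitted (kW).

J = π(d_o⁴ − d_i⁴)/32 = π(0.133⁴ − 0.0770⁴)/32 = 2.727×10^-5 m⁴.
T_max = τ_allow·J/r = 1.15×10^8 × 2.727×10^-5 / 0.0665 = 47150 N·m.
ω = 2π·163/60 = 17.07 rad/s, so P_max = T_max·ω = 8.049×10^5 W.

805 kW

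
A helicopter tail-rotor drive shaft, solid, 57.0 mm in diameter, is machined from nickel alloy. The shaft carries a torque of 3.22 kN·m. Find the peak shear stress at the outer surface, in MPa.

88.6 MPa

J = πd⁴/32 = π(0.0570)⁴/32 = 1.036×10^-6 m⁴.
τ_max = T·r/J = 3220 × 0.0285 / 1.036×10^-6 = 8.855×10^7 Pa.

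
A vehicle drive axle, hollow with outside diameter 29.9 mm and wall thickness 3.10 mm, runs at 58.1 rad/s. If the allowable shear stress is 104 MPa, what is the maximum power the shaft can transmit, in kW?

19.2 kW

J = π(d_o⁴ − d_i⁴)/32 = π(0.0299⁴ − 0.0237⁴)/32 = 4.749×10^-8 m⁴.
T_max = τ_allow·J/r = 1.04×10^8 × 4.749×10^-8 / 0.0149 = 330.4 N·m.
ω = 58.1 rad/s, so P_max = T_max·ω = 1.920×10^4 W.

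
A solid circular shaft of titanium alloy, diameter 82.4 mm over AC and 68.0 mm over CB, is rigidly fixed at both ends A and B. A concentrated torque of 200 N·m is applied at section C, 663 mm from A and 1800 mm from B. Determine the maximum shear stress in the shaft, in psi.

Compatibility: T_A·a/J_AC = T_B·b/J_CB with T_A + T_B = T₀.
J_AC = 4.53×10^-6 m⁴, J_CB = 2.10×10^-6 m⁴, so T_A = T₀·(J_AC/a)/((J_AC/a)+(J_CB/b)) = 170.8 N·m, T_B = 29.18 N·m.
τ in each portion: τ_AC = 1.55×10^6 Pa, τ_CB = 4.73×10^5 Pa; maximum is in AC.
τ_max = T_AC·r/J = 170.8·0.0412/4.53×10^-6 = 1.555×10^6 Pa.

226 psi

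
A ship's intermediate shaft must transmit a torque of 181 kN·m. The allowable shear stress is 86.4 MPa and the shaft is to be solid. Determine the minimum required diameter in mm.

For a solid shaft τ_max = 16T/(πd³), so d = (16T/(π τ_allow))^(1/3) = (16·181000/(π·8.64×10^7))^(1/3) = 0.2201 m.

220 mm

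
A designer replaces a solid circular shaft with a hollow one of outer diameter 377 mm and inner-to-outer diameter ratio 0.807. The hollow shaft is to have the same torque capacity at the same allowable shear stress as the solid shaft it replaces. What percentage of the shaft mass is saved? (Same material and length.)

49.6 %

Equal τ_max and T ⇒ the solid shaft needs d_s³ = d_o³(1−k⁴), so d_s = 377·(1−0.807⁴)^(1/3) = 313.7 mm.
Area ratio A_h/A_s = d_o²(1−k²)/d_s² = (1−k²)/(1−k⁴)^(2/3) = 0.5038.
Mass saving = 1 − 0.5038 = 49.6 %.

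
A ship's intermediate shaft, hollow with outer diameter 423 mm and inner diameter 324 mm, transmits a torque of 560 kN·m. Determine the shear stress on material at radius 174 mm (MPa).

47.3 MPa

J = π(d_o⁴ − d_i⁴)/32 = π(0.423⁴ − 0.324⁴)/32 = 2.061×10^-3 m⁴.
Shear stress varies linearly with radius: τ = T·r/J = 560000 × 0.174 / 2.061×10^-3 = 4.727×10^7 Pa.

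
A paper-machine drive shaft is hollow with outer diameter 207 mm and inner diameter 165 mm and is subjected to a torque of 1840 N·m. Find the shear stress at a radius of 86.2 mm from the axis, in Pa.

J = π(d_o⁴ − d_i⁴)/32 = π(0.207⁴ − 0.165⁴)/32 = 1.075×10^-4 m⁴.
Shear stress varies linearly with radius: τ = T·r/J = 1840 × 0.0862 / 1.075×10^-4 = 1.476×10^6 Pa.

1.48e6 Pa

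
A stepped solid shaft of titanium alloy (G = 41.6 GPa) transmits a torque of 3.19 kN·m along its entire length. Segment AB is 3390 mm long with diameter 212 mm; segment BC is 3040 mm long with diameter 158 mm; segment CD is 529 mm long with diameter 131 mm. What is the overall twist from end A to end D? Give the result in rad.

J_AB = π(0.212)⁴/32 = 1.98×10^-4 m⁴; J_BC = π(0.158)⁴/32 = 6.12×10^-5 m⁴; J_CD = π(0.131)⁴/32 = 2.89×10^-5 m⁴.
θ = (T/G)·Σ L_i/J_i = (3190/41.6×10⁹)·(3.39/1.98×10^-4 + 3.04/6.12×10^-5 + 0.529/2.89×10^-5) = 6.524×10^-3 rad.

0.00652 rad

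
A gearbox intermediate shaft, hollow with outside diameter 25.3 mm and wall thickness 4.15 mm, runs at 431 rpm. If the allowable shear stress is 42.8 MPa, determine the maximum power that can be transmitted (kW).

J = π(d_o⁴ − d_i⁴)/32 = π(0.0253⁴ − 0.0170⁴)/32 = 3.202×10^-8 m⁴.
T_max = τ_allow·J/r = 4.28×10^7 × 3.202×10^-8 / 0.0126 = 108.4 N·m.
ω = 2π·431/60 = 45.13 rad/s, so P_max = T_max·ω = 4890 W.

4.89 kW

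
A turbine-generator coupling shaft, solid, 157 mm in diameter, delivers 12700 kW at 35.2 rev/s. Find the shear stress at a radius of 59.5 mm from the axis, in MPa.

ω = 2π·35.2 = 221.2 rad/s, so T = P/ω = 12700×10³ / 221.2 = 57420 N·m.
J = πd⁴/32 = π(0.157)⁴/32 = 5.965×10^-5 m⁴.
Shear stress varies linearly with radius: τ = T·r/J = 57420 × 0.0595 / 5.965×10^-5 = 5.728×10^7 Pa.

57.3 MPa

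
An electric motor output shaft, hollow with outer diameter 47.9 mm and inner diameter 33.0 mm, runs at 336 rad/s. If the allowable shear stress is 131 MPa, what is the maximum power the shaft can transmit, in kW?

J = π(d_o⁴ − d_i⁴)/32 = π(0.0479⁴ − 0.0330⁴)/32 = 4.004×10^-7 m⁴.
T_max = τ_allow·J/r = 1.31×10^8 × 4.004×10^-7 / 0.0239 = 2190 N·m.
ω = 336 rad/s, so P_max = T_max·ω = 7.359×10^5 W.

736 kW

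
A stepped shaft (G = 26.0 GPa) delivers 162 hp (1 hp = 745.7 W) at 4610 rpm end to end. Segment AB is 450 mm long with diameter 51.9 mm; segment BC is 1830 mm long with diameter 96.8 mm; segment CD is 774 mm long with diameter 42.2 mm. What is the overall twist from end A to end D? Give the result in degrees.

1.84°

ω = 2π·4610/60 = 482.8 rad/s, so T = P/ω = 162×745.7 / 482.8 = 250.2 N·m.
J_AB = π(0.0519)⁴/32 = 7.12×10^-7 m⁴; J_BC = π(0.0968)⁴/32 = 8.62×10^-6 m⁴; J_CD = π(0.0422)⁴/32 = 3.11×10^-7 m⁴.
θ = (T/G)·Σ L_i/J_i = (250.2/26.0×10⁹)·(0.450/7.12×10^-7 + 1.83/8.62×10^-6 + 0.774/3.11×10^-7) = 0.03205 rad.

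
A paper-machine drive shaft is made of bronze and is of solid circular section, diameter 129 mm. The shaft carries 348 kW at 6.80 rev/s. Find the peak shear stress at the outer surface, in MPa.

ω = 2π·6.80 = 42.73 rad/s, so T = P/ω = 348×10³ / 42.73 = 8145 N·m.
J = πd⁴/32 = π(0.129)⁴/32 = 2.719×10^-5 m⁴.
τ_max = T·r/J = 8145 × 0.0645 / 2.719×10^-5 = 1.932×10^7 Pa.

19.3 MPa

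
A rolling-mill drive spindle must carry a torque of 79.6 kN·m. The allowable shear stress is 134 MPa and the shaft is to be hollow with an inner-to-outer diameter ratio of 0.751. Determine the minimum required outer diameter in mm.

164 mm

For a hollow shaft with d_i/d_o = 0.751: τ_max = 16T/(π d_o³ (1−k⁴)), so d_o = [16T/(π τ_allow (1−k⁴))]^(1/3) = [16·79600/(π·1.34×10^8·0.6819)]^(1/3) = 0.1643 m.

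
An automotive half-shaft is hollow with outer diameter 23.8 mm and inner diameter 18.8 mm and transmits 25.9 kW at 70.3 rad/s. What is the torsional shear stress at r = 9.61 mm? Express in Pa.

ω = 70.3 rad/s, so T = P/ω = 25.9×10³ / 70.30 = 368.4 N·m.
J = π(d_o⁴ − d_i⁴)/32 = π(0.0238⁴ − 0.0188⁴)/32 = 1.924×10^-8 m⁴.
Shear stress varies linearly with radius: τ = T·r/J = 368.4 × 0.00961 / 1.924×10^-8 = 1.841×10^8 Pa.

1.84e8 Pa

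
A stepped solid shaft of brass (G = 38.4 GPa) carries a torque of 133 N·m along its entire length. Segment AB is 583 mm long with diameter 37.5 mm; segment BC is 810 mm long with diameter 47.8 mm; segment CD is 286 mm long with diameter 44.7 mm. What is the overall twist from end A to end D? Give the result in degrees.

J_AB = π(0.0375)⁴/32 = 1.94×10^-7 m⁴; J_BC = π(0.0478)⁴/32 = 5.13×10^-7 m⁴; J_CD = π(0.0447)⁴/32 = 3.92×10^-7 m⁴.
θ = (T/G)·Σ L_i/J_i = (133.0/38.4×10⁹)·(0.583/1.94×10^-7 + 0.810/5.13×10^-7 + 0.286/3.92×10^-7) = 0.01840 rad.

1.05°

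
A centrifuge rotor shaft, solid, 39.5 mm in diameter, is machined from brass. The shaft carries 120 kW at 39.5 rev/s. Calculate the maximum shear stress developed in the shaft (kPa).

40000 kPa

ω = 2π·39.5 = 248.2 rad/s, so T = P/ω = 120×10³ / 248.2 = 483.5 N·m.
J = πd⁴/32 = π(0.0395)⁴/32 = 2.390×10^-7 m⁴.
τ_max = T·r/J = 483.5 × 0.0198 / 2.390×10^-7 = 3.996×10^7 Pa.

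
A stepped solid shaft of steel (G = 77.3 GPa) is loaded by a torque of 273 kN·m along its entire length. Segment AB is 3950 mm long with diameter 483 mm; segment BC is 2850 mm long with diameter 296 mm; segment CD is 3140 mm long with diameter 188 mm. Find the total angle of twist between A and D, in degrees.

6.10°

J_AB = π(0.483)⁴/32 = 5.34×10^-3 m⁴; J_BC = π(0.296)⁴/32 = 7.54×10^-4 m⁴; J_CD = π(0.188)⁴/32 = 1.23×10^-4 m⁴.
θ = (T/G)·Σ L_i/J_i = (273000/77.3×10⁹)·(3.95/5.34×10^-3 + 2.85/7.54×10^-4 + 3.14/1.23×10^-4) = 0.1064 rad.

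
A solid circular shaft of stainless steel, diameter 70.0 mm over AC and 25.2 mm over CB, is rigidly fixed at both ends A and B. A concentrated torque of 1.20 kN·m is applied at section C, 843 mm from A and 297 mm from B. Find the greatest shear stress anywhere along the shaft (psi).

2520 psi

Compatibility: T_A·a/J_AC = T_B·b/J_CB with T_A + T_B = T₀.
J_AC = 2.36×10^-6 m⁴, J_CB = 3.96×10^-8 m⁴, so T_A = T₀·(J_AC/a)/((J_AC/a)+(J_CB/b)) = 1145 N·m, T_B = 54.61 N·m.
τ in each portion: τ_AC = 1.70×10^7 Pa, τ_CB = 1.74×10^7 Pa; maximum is in CB.
τ_max = T_CB·r/J = 54.61·0.0126/3.96×10^-8 = 1.738×10^7 Pa.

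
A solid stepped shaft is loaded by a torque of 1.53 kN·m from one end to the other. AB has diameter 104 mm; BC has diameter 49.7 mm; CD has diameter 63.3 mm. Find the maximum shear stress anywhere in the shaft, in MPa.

63.5 MPa

Under the same torque, τ_max = 16T/(πd³) is largest where d is smallest — segment BC (d = 49.7 mm).
τ_max = 16·1530/(π·(0.0497)³) = 6.347×10^7 Pa.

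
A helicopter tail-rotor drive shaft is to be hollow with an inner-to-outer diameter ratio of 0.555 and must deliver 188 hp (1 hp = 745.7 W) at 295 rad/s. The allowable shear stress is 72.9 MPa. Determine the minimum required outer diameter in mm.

33.2 mm

ω = 295 rad/s, so T = P/ω = 188×745.7 / 295.0 = 475.2 N·m.
For a hollow shaft with d_i/d_o = 0.555: τ_max = 16T/(π d_o³ (1−k⁴)), so d_o = [16T/(π τ_allow (1−k⁴))]^(1/3) = [16·475.2/(π·7.29×10^7·0.9051)]^(1/3) = 0.03323 m.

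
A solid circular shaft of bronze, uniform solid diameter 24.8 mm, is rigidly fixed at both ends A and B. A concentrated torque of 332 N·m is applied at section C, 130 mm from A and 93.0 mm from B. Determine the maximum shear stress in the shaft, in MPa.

With uniform GJ and both ends fixed, compatibility θ_AC = θ_CB gives T_A·a = T_B·b, together with T_A + T_B = T₀.
T_A = T₀·b/(a+b) = 332.0·93.0/223.0 = 138.5 N·m; T_B = 193.5 N·m.
τ in each portion: τ_AC = 4.62×10^7 Pa, τ_CB = 6.46×10^7 Pa; maximum is in CB.
τ_max = T_CB·r/J = 193.5·0.0124/3.71×10^-8 = 6.462×10^7 Pa.

64.6 MPa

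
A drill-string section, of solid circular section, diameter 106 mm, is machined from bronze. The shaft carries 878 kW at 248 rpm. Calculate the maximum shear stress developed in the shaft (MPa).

ω = 2π·248/60 = 25.97 rad/s, so T = P/ω = 878×10³ / 25.97 = 33810 N·m.
J = πd⁴/32 = π(0.106)⁴/32 = 1.239×10^-5 m⁴.
τ_max = T·r/J = 33810 × 0.0530 / 1.239×10^-5 = 1.446×10^8 Pa.

145 MPa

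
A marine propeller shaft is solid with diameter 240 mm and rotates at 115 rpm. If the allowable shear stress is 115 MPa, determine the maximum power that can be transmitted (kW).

3760 kW

J = πd⁴/32 = π(0.240)⁴/32 = 3.257×10^-4 m⁴.
T_max = τ_allow·J/r = 1.15×10^8 × 3.257×10^-4 / 0.120 = 312100 N·m.
ω = 2π·115/60 = 12.04 rad/s, so P_max = T_max·ω = 3.759×10^6 W.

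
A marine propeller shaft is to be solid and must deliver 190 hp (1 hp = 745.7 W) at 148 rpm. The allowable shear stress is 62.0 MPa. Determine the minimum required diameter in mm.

ω = 2π·148/60 = 15.50 rad/s, so T = P/ω = 190×745.7 / 15.50 = 9142 N·m.
For a solid shaft τ_max = 16T/(πd³), so d = (16T/(π τ_allow))^(1/3) = (16·9142/(π·6.20×10^7))^(1/3) = 0.09089 m.

90.9 mm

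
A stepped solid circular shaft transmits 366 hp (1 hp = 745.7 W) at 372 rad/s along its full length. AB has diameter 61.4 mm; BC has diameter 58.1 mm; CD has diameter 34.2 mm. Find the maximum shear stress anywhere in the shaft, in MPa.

ω = 372 rad/s, so T = P/ω = 366×745.7 / 372.0 = 733.7 N·m.
Under the same torque, τ_max = 16T/(πd³) is largest where d is smallest — segment CD (d = 34.2 mm).
τ_max = 16·733.7/(π·(0.0342)³) = 9.341×10^7 Pa.

93.4 MPa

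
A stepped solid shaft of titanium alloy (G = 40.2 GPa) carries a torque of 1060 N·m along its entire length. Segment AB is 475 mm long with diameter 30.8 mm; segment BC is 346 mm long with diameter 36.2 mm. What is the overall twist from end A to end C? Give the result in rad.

J_AB = π(0.0308)⁴/32 = 8.83×10^-8 m⁴; J_BC = π(0.0362)⁴/32 = 1.69×10^-7 m⁴.
θ = (T/G)·Σ L_i/J_i = (1060/40.2×10⁹)·(0.475/8.83×10^-8 + 0.346/1.69×10^-7) = 0.1959 rad.

0.196 rad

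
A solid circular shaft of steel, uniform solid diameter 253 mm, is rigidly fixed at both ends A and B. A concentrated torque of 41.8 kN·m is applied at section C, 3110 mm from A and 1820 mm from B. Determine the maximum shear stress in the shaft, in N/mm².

With uniform GJ and both ends fixed, compatibility θ_AC = θ_CB gives T_A·a = T_B·b, together with T_A + T_B = T₀.
T_A = T₀·b/(a+b) = 41800·1820/4930 = 15430 N·m; T_B = 26370 N·m.
τ in each portion: τ_AC = 4.85×10^6 Pa, τ_CB = 8.29×10^6 Pa; maximum is in CB.
τ_max = T_CB·r/J = 26370·0.127/4.02×10^-4 = 8.293×10^6 Pa.

8.29 N/mm²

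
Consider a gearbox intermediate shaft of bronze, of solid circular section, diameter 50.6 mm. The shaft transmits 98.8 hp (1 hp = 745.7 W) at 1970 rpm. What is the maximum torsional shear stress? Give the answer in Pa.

ω = 2π·1970/60 = 206.3 rad/s, so T = P/ω = 98.8×745.7 / 206.3 = 357.1 N·m.
J = πd⁴/32 = π(0.0506)⁴/32 = 6.436×10^-7 m⁴.
τ_max = T·r/J = 357.1 × 0.0253 / 6.436×10^-7 = 1.404×10^7 Pa.

1.40e7 Pa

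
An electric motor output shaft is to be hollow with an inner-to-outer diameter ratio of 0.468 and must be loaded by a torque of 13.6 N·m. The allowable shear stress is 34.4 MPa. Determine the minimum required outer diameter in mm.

For a hollow shaft with d_i/d_o = 0.468: τ_max = 16T/(π d_o³ (1−k⁴)), so d_o = [16T/(π τ_allow (1−k⁴))]^(1/3) = [16·13.60/(π·3.44×10^7·0.9520)]^(1/3) = 0.01284 m.

12.8 mm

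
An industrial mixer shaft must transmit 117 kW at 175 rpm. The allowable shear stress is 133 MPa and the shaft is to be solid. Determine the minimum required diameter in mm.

62.5 mm

ω = 2π·175/60 = 18.33 rad/s, so T = P/ω = 117×10³ / 18.33 = 6384 N·m.
For a solid shaft τ_max = 16T/(πd³), so d = (16T/(π τ_allow))^(1/3) = (16·6384/(π·1.33×10^8))^(1/3) = 0.06253 m.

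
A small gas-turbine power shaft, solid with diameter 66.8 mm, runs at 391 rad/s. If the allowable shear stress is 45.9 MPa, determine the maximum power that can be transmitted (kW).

1050 kW

J = πd⁴/32 = π(0.0668)⁴/32 = 1.955×10^-6 m⁴.
T_max = τ_allow·J/r = 4.59×10^7 × 1.955×10^-6 / 0.0334 = 2686 N·m.
ω = 391 rad/s, so P_max = T_max·ω = 1.050×10^6 W.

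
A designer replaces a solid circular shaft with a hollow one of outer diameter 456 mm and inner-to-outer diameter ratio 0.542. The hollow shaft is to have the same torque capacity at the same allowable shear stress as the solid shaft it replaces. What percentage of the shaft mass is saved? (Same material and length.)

Equal τ_max and T ⇒ the solid shaft needs d_s³ = d_o³(1−k⁴), so d_s = 456·(1−0.542⁴)^(1/3) = 442.5 mm.
Area ratio A_h/A_s = d_o²(1−k²)/d_s² = (1−k²)/(1−k⁴)^(2/3) = 0.7500.
Mass saving = 1 − 0.7500 = 25.0 %.

25.0 %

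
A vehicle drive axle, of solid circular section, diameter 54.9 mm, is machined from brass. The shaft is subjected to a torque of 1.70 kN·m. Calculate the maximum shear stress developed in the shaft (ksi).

7.59 ksi

J = πd⁴/32 = π(0.0549)⁴/32 = 8.918×10^-7 m⁴.
τ_max = T·r/J = 1700 × 0.0274 / 8.918×10^-7 = 5.232×10^7 Pa.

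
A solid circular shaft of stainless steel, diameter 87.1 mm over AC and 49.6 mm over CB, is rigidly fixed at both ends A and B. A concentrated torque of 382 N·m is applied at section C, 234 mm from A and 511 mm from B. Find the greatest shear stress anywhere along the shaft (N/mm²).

2.81 N/mm²

Compatibility: T_A·a/J_AC = T_B·b/J_CB with T_A + T_B = T₀.
J_AC = 5.65×10^-6 m⁴, J_CB = 5.94×10^-7 m⁴, so T_A = T₀·(J_AC/a)/((J_AC/a)+(J_CB/b)) = 364.4 N·m, T_B = 17.55 N·m.
τ in each portion: τ_AC = 2.81×10^6 Pa, τ_CB = 7.33×10^5 Pa; maximum is in AC.
τ_max = T_AC·r/J = 364.4·0.0435/5.65×10^-6 = 2.809×10^6 Pa.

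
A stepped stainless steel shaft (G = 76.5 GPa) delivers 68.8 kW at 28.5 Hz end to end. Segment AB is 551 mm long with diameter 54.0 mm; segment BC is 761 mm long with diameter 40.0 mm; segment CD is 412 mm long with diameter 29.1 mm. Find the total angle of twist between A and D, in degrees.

2.75°

ω = 2π·28.5 = 179.1 rad/s, so T = P/ω = 68.8×10³ / 179.1 = 384.2 N·m.
J_AB = π(0.0540)⁴/32 = 8.35×10^-7 m⁴; J_BC = π(0.0400)⁴/32 = 2.51×10^-7 m⁴; J_CD = π(0.0291)⁴/32 = 7.04×10^-8 m⁴.
θ = (T/G)·Σ L_i/J_i = (384.2/76.5×10⁹)·(0.551/8.35×10^-7 + 0.761/2.51×10^-7 + 0.412/7.04×10^-8) = 0.04791 rad.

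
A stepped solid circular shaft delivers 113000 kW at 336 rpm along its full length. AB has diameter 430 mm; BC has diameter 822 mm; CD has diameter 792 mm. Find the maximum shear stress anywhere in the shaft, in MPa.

206 MPa

ω = 2π·336/60 = 35.19 rad/s, so T = P/ω = 113000×10³ / 35.19 = 3.212e6 N·m.
Under the same torque, τ_max = 16T/(πd³) is largest where d is smallest — segment AB (d = 430 mm).
τ_max = 16·3.212e6/(π·(0.430)³) = 2.057×10^8 Pa.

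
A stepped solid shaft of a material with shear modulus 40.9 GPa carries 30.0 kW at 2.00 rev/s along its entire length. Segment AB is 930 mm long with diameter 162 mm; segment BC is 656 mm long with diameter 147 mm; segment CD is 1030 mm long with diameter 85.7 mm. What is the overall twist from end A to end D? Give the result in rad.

0.0130 rad

ω = 2π·2.00 = 12.57 rad/s, so T = P/ω = 30.0×10³ / 12.57 = 2387 N·m.
J_AB = π(0.162)⁴/32 = 6.76×10^-5 m⁴; J_BC = π(0.147)⁴/32 = 4.58×10^-5 m⁴; J_CD = π(0.0857)⁴/32 = 5.30×10^-6 m⁴.
θ = (T/G)·Σ L_i/J_i = (2387/40.9×10⁹)·(0.930/6.76×10^-5 + 0.656/4.58×10^-5 + 1.03/5.30×10^-6) = 0.01299 rad.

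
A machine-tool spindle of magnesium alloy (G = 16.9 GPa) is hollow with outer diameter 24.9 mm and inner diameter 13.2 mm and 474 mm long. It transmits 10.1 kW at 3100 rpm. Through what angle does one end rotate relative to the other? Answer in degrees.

ω = 2π·3100/60 = 324.6 rad/s, so T = P/ω = 10.1×10³ / 324.6 = 31.11 N·m.
J = π(d_o⁴ − d_i⁴)/32 = π(0.0249⁴ − 0.0132⁴)/32 = 3.476×10^-8 m⁴.
θ = T·L/(G·J) = 31.11 × 0.474 / (16.9×10⁹ × 3.476×10^-8) = 0.02510 rad.

1.44°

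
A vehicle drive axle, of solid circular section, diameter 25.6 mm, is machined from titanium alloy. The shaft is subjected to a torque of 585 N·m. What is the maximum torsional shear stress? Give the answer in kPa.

J = πd⁴/32 = π(0.0256)⁴/32 = 4.217×10^-8 m⁴.
τ_max = T·r/J = 585.0 × 0.0128 / 4.217×10^-8 = 1.776×10^8 Pa.

178000 kPa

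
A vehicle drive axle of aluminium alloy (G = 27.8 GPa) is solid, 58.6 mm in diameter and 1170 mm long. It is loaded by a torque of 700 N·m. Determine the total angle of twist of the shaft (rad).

J = πd⁴/32 = π(0.0586)⁴/32 = 1.158×10^-6 m⁴.
θ = T·L/(G·J) = 700.0 × 1.17 / (27.8×10⁹ × 1.158×10^-6) = 0.02545 rad.

0.0254 rad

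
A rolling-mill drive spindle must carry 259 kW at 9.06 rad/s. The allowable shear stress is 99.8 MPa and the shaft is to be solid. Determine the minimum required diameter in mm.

113 mm

ω = 9.06 rad/s, so T = P/ω = 259×10³ / 9.060 = 28590 N·m.
For a solid shaft τ_max = 16T/(πd³), so d = (16T/(π τ_allow))^(1/3) = (16·28590/(π·9.98×10^7))^(1/3) = 0.1134 m.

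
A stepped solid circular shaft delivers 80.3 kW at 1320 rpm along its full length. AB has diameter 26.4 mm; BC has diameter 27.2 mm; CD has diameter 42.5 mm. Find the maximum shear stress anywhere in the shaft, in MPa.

ω = 2π·1320/60 = 138.2 rad/s, so T = P/ω = 80.3×10³ / 138.2 = 580.9 N·m.
Under the same torque, τ_max = 16T/(πd³) is largest where d is smallest — segment AB (d = 26.4 mm).
τ_max = 16·580.9/(π·(0.0264)³) = 1.608×10^8 Pa.

161 MPa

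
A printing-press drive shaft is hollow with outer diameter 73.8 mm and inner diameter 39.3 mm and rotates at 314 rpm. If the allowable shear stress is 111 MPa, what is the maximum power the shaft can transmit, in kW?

J = π(d_o⁴ − d_i⁴)/32 = π(0.0738⁴ − 0.0393⁴)/32 = 2.678×10^-6 m⁴.
T_max = τ_allow·J/r = 1.11×10^8 × 2.678×10^-6 / 0.0369 = 8056 N·m.
ω = 2π·314/60 = 32.88 rad/s, so P_max = T_max·ω = 2.649×10^5 W.

265 kW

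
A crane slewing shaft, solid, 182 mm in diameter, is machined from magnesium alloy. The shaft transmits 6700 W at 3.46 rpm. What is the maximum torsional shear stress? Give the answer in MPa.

15.6 MPa

ω = 2π·3.46/60 = 0.3623 rad/s, so T = P/ω = 6700 / 0.3623 = 18490 N·m.
J = πd⁴/32 = π(0.182)⁴/32 = 1.077×10^-4 m⁴.
τ_max = T·r/J = 18490 × 0.0910 / 1.077×10^-4 = 1.562×10^7 Pa.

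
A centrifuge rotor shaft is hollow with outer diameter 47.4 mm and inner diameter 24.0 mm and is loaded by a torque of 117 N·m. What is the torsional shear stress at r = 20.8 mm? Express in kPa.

J = π(d_o⁴ − d_i⁴)/32 = π(0.0474⁴ − 0.0240⁴)/32 = 4.630×10^-7 m⁴.
Shear stress varies linearly with radius: τ = T·r/J = 117.0 × 0.0208 / 4.630×10^-7 = 5.256×10^6 Pa.

5260 kPa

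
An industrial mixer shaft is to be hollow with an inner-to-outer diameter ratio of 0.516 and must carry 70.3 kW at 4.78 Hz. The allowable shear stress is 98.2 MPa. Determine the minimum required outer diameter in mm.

50.7 mm

ω = 2π·4.78 = 30.03 rad/s, so T = P/ω = 70.3×10³ / 30.03 = 2341 N·m.
For a hollow shaft with d_i/d_o = 0.516: τ_max = 16T/(π d_o³ (1−k⁴)), so d_o = [16T/(π τ_allow (1−k⁴))]^(1/3) = [16·2341/(π·9.82×10^7·0.9291)]^(1/3) = 0.05074 m.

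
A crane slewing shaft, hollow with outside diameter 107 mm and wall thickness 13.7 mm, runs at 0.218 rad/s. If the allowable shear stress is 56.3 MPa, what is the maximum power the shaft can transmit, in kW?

2.05 kW

J = π(d_o⁴ − d_i⁴)/32 = π(0.107⁴ − 0.0796⁴)/32 = 8.927×10^-6 m⁴.
T_max = τ_allow·J/r = 5.63×10^7 × 8.927×10^-6 / 0.0535 = 9395 N·m.
ω = 0.218 rad/s, so P_max = T_max·ω = 2048 W.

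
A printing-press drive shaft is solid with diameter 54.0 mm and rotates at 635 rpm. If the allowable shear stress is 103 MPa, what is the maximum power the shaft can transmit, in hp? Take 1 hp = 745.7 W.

J = πd⁴/32 = π(0.0540)⁴/32 = 8.348×10^-7 m⁴.
T_max = τ_allow·J/r = 1.03×10^8 × 8.348×10^-7 / 0.0270 = 3185 N·m.
ω = 2π·635/60 = 66.50 rad/s, so P_max = T_max·ω = 2.118×10^5 W.

284 hp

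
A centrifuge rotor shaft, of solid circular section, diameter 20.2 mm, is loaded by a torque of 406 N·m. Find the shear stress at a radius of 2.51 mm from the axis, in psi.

J = πd⁴/32 = π(0.0202)⁴/32 = 1.635×10^-8 m⁴.
Shear stress varies linearly with radius: τ = T·r/J = 406.0 × 0.00251 / 1.635×10^-8 = 6.234×10^7 Pa.

9040 psi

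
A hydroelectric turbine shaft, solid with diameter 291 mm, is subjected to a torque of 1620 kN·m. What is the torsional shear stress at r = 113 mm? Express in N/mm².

J = πd⁴/32 = π(0.291)⁴/32 = 7.040×10^-4 m⁴.
Shear stress varies linearly with radius: τ = T·r/J = 1.620e6 × 0.113 / 7.040×10^-4 = 2.600×10^8 Pa.

260 N/mm²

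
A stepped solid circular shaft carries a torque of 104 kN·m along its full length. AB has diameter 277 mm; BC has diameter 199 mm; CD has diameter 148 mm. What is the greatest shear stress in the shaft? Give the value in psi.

23700 psi

Under the same torque, τ_max = 16T/(πd³) is largest where d is smallest — segment CD (d = 148 mm).
τ_max = 16·104000/(π·(0.148)³) = 1.634×10^8 Pa.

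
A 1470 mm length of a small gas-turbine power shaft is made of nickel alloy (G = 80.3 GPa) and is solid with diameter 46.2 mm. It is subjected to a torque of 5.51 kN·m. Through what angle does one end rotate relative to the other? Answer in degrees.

12.9°

J = πd⁴/32 = π(0.0462)⁴/32 = 4.473×10^-7 m⁴.
θ = T·L/(G·J) = 5510 × 1.47 / (80.3×10⁹ × 4.473×10^-7) = 0.2255 rad.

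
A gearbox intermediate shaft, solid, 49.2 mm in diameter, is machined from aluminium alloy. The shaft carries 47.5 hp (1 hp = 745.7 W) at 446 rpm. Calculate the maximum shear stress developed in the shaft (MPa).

ω = 2π·446/60 = 46.71 rad/s, so T = P/ω = 47.5×745.7 / 46.71 = 758.4 N·m.
J = πd⁴/32 = π(0.0492)⁴/32 = 5.753×10^-7 m⁴.
τ_max = T·r/J = 758.4 × 0.0246 / 5.753×10^-7 = 3.243×10^7 Pa.

32.4 MPa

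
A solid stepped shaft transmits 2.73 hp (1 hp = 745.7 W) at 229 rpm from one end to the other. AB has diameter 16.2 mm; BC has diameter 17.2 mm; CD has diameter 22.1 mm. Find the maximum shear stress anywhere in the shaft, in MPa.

102 MPa

ω = 2π·229/60 = 23.98 rad/s, so T = P/ω = 2.73×745.7 / 23.98 = 84.89 N·m.
Under the same torque, τ_max = 16T/(πd³) is largest where d is smallest — segment AB (d = 16.2 mm).
τ_max = 16·84.89/(π·(0.0162)³) = 1.017×10^8 Pa.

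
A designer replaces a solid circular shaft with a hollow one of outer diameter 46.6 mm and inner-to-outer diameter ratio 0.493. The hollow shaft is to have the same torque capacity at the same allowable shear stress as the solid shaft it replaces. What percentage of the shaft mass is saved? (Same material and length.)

21.2 %

Equal τ_max and T ⇒ the solid shaft needs d_s³ = d_o³(1−k⁴), so d_s = 46.6·(1−0.493⁴)^(1/3) = 45.66 mm.
Area ratio A_h/A_s = d_o²(1−k²)/d_s² = (1−k²)/(1−k⁴)^(2/3) = 0.7883.
Mass saving = 1 − 0.7883 = 21.2 %.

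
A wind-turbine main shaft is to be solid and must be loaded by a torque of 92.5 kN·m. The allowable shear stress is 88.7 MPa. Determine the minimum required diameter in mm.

For a solid shaft τ_max = 16T/(πd³), so d = (16T/(π τ_allow))^(1/3) = (16·92500/(π·8.87×10^7))^(1/3) = 0.1745 m.

174 mm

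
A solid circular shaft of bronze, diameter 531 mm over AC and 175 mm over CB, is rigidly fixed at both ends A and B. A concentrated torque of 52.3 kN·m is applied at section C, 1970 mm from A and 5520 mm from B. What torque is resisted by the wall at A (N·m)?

Compatibility: T_A·a/J_AC = T_B·b/J_CB with T_A + T_B = T₀.
J_AC = 7.81×10^-3 m⁴, J_CB = 9.21×10^-5 m⁴, so T_A = T₀·(J_AC/a)/((J_AC/a)+(J_CB/b)) = 52080 N·m, T_B = 219.3 N·m.

52100 N·m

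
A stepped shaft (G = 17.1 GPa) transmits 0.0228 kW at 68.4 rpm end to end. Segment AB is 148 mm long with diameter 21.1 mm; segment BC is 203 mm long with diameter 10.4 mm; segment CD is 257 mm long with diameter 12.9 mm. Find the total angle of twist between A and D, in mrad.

51.9 mrad

ω = 2π·68.4/60 = 7.163 rad/s, so T = P/ω = 0.0228×10³ / 7.163 = 3.183 N·m.
J_AB = π(0.0211)⁴/32 = 1.95×10^-8 m⁴; J_BC = π(0.0104)⁴/32 = 1.15×10^-9 m⁴; J_CD = π(0.0129)⁴/32 = 2.72×10^-9 m⁴.
θ = (T/G)·Σ L_i/J_i = (3.183/17.1×10⁹)·(0.148/1.95×10^-8 + 0.203/1.15×10^-9 + 0.257/2.72×10^-9) = 0.05191 rad.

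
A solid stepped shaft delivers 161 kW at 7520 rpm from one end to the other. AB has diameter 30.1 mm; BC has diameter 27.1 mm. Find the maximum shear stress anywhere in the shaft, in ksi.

ω = 2π·7520/60 = 787.5 rad/s, so T = P/ω = 161×10³ / 787.5 = 204.4 N·m.
Under the same torque, τ_max = 16T/(πd³) is largest where d is smallest — segment BC (d = 27.1 mm).
τ_max = 16·204.4/(π·(0.0271)³) = 5.232×10^7 Pa.

7.59 ksi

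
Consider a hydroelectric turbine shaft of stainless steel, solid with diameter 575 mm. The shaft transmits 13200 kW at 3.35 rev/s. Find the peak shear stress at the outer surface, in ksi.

2.44 ksi

ω = 2π·3.35 = 21.05 rad/s, so T = P/ω = 13200×10³ / 21.05 = 627100 N·m.
J = πd⁴/32 = π(0.575)⁴/32 = 0.01073 m⁴.
τ_max = T·r/J = 627100 × 0.287 / 0.01073 = 1.680×10^7 Pa.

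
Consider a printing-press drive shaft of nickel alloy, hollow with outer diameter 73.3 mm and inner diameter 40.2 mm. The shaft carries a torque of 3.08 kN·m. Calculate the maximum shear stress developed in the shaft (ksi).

J = π(d_o⁴ − d_i⁴)/32 = π(0.0733⁴ − 0.0402⁴)/32 = 2.578×10^-6 m⁴.
τ_max = T·r/J = 3080 × 0.0367 / 2.578×10^-6 = 4.379×10^7 Pa.

6.35 ksi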